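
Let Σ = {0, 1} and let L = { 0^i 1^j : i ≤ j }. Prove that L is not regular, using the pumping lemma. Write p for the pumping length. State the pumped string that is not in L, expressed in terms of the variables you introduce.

0^{p+k} 1^p

Toward a contradiction, assume L is regular with pumping length p.
Choose w = 0^p 1^p ∈ L, with |w| = 2p ≥ p.
The pumping lemma gives a decomposition w = xyz where |xy| ≤ p and |y| > 0.
Because |xy| ≤ p and w begins with p copies of 0, we have y = 0^k with 1 ≤ k ≤ p.
Consider xy^2z = 0^{p+k} 1^p. Since k ≥ 1, the 0-count p+k exceeds the 1-count p, so i ≤ j fails; thus xy^2z ∉ L.
This is a contradiction; hence L is not regular.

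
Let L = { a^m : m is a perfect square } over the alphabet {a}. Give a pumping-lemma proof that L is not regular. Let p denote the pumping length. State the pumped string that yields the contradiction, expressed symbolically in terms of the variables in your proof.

a^{p²+k}

Assume L is regular. Let p be the pumping length given by the pumping lemma.
Take w = a^{p²} ∈ L with |w| = p² ≥ p.
By the pumping lemma, w = xyz with |xy| ≤ p and |y| ≥ 1.
Then y = a^k for some k with 1 ≤ k ≤ p.
Pump with i = 2: xy^2z = a^{p²+k}. Since 1 ≤ k ≤ p, p² < p²+k ≤ p²+p < (p+1)², so p²+k lies strictly between consecutive squares and is not a perfect square. So xy^2z ∉ L.
Contradiction. Therefore L is not regular.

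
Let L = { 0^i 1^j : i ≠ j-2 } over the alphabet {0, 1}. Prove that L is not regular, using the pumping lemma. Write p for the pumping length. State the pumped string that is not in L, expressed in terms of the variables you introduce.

0^{p+p!} 1^{p+p!+2}

Assume L is regular; let p be its pumping constant.
Choose w = 0^p 1^{p+p!+2}. Since p ≠ (p+p!+2)-2 = p+p!, w ∈ L; and |w| ≥ p.
By the pumping lemma, w = xyz with |xy| ≤ p and y is nonempty.
Since the first p symbols of w are all 0's and |xy| ≤ p, y lies entirely in the leading 0-block: y = 0^k for some k with 1 ≤ k ≤ p.
Since 1 ≤ k ≤ p, k divides p!; set t = 1 + p!/k. Then xy^t z has p + (p!/k)·k = p + p! copies of 0. Now the 0-count is p+p! and (1-count)-2 = (p+p!+2)-2 = p+p!, so i ≠ j-2 fails. So xy^t z = 0^{p+p!} 1^{p+p!+2} ∉ L.
This contradicts the pumping lemma, so L is not regular.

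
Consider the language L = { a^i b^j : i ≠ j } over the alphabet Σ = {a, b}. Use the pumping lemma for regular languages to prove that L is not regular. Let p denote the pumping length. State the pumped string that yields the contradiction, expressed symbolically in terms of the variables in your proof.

a^{p+p!} b^{p+p!}

Assume L is regular; let p be its pumping constant.
Choose w = a^p b^{p+p!}. Since p ≠ p+p!, w ∈ L; and |w| ≥ p.
By the pumping lemma, w = xyz with |xy| ≤ p and y is nonempty.
Because |xy| ≤ p and w begins with p copies of a, we have y = a^k with 1 ≤ k ≤ p.
Since 1 ≤ k ≤ p, k divides p!; set t = 1 + p!/k. Then xy^t z has p + (p!/k)·k = p + p! copies of a. Now the a-count equals the b-count, so i ≠ j fails. So xy^t z = a^{p+p!} b^{p+p!} ∉ L.
Contradiction. Therefore L is not regular.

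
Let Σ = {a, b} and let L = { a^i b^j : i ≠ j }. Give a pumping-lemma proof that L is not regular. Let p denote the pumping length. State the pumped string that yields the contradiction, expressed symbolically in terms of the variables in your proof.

a^{p+p!} b^{p+p!}

Toward a contradiction, assume L is regular with pumping length p.
Choose w = a^p b^{p+p!}. Since p ≠ p+p!, w ∈ L; and |w| ≥ p.
Write w = xyz as guaranteed by the lemma, with |xy| ≤ p and y is nonempty.
The first p characters of w are a's, so xy (and hence y) consists only of a's. Write y = a^k, 1 ≤ k ≤ p.
Since 1 ≤ k ≤ p, k divides p!; set t = 1 + p!/k. Then xy^t z has p + (p!/k)·k = p + p! copies of a. Now the a-count equals the b-count, so i ≠ j fails. So xy^t z = a^{p+p!} b^{p+p!} ∉ L.
This contradicts the pumping lemma, so L is not regular.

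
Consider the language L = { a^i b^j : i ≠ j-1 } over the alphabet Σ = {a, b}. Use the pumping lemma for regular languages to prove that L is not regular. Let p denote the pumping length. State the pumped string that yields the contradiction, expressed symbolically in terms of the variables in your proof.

a^{p+p!} b^{p+p!+1}

Assume L is regular. Let p be the pumping length given by the pumping lemma.
Choose w = a^p b^{p+p!+1}. Since p ≠ (p+p!+1)-1 = p+p!, w ∈ L; and |w| ≥ p.
Write w = xyz as guaranteed by the lemma, with |xy| ≤ p and |y| > 0.
Because |xy| ≤ p and w begins with p copies of a, we have y = a^k with 1 ≤ k ≤ p.
Since 1 ≤ k ≤ p, k divides p!; set t = 1 + p!/k. Then xy^t z has p + (p!/k)·k = p + p! copies of a. Now the a-count is p+p! and (b-count)-1 = (p+p!+1)-1 = p+p!, so i ≠ j-1 fails. So xy^t z = a^{p+p!} b^{p+p!+1} ∉ L.
This is a contradiction; hence L is not regular.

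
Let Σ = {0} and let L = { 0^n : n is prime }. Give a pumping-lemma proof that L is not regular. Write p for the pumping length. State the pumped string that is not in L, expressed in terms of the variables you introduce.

Assume L is regular. Let p be the pumping length given by the pumping lemma.
Let q be a prime with q ≥ p+2 (infinitely many primes exist), and take w = 0^q ∈ L with |w| = q ≥ p.
Write w = xyz as guaranteed by the lemma, with |xy| ≤ p and |y| > 0.
Then y = 0^k for some k with 1 ≤ k ≤ p.
Since 1 ≤ k ≤ p, |xz| = q-k. Pump with i = q+1: |xy^{q+1}z| = (q-k)+(q+1)k = q+qk = q(1+k), which is composite (both factors ≥ 2). So xy^{q+1}z = 0^{q(1+k)} ∉ L.
This contradicts the pumping lemma, so L is not regular.

0^{q(1+k)}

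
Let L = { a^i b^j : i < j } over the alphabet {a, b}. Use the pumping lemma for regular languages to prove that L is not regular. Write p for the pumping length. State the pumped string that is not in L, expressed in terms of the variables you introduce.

Suppose for contradiction that L is regular, and let p be the pumping length.
Choose w = a^p b^{p+1} ∈ L, with |w| = 2p+1 ≥ p.
By the pumping lemma, w = xyz with |xy| ≤ p and |y| > 0.
The first p characters of w are a's, so xy (and hence y) consists only of a's. Write y = a^k, 1 ≤ k ≤ p.
Consider xy^2z = a^{p+k} b^{p+1}. Since k ≥ 1, the a-count p+k is at least p+1, so i < j fails; thus xy^2z ∉ L.
This contradicts the pumping lemma, so L is not regular.

a^{p+k} b^{p+1}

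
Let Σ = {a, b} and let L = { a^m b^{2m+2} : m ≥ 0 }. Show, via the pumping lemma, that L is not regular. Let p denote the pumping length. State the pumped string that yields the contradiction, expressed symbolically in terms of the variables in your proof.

a^{p+k} b^{2p+2}

Assume L is regular. Let p be the pumping length given by the pumping lemma.
Let w = a^p b^{2p+2} ∈ L; note |w| = 3p+2 ≥ p.
Write w = xyz as guaranteed by the lemma, with |xy| ≤ p and |y| ≥ 1.
The first p characters of w are a's, so xy (and hence y) consists only of a's. Write y = a^k, 1 ≤ k ≤ p.
Pump with i = 2: xy^2z = a^{p+k} b^{2p+2}. For this to lie in L we would need 2p+2 = 2(p+k)+2, which forces k = 0. But k ≥ 1, so xy^2z ∉ L.
This contradicts the pumping lemma, so L is not regular.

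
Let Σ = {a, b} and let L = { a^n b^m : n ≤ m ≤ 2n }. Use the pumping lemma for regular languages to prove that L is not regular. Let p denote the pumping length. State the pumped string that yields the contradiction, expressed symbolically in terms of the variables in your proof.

Assume L is regular; let p be its pumping constant.
Take w = a^p b^p ∈ L (since p ≤ p ≤ 2p), with |w| = 2p ≥ p.
The pumping lemma gives a decomposition w = xyz where |xy| ≤ p and |y| ≥ 1.
Since the first p symbols of w are all a's and |xy| ≤ p, y lies entirely in the leading a-block: y = a^k for some k with 1 ≤ k ≤ p.
Pump with i = 2: xy^2z = a^{p+k} b^p. Now n = p+k > p = m, so the condition n ≤ m fails. Thus xy^2z ∉ L.
This contradicts the pumping lemma, so L is not regular.

a^{p+k} b^p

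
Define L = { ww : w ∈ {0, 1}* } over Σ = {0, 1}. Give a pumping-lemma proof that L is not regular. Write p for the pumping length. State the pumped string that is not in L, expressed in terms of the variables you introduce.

Toward a contradiction, assume L is regular with pumping length p.
Take w = 0^p 1^p 0^p 1^p = uu where u = 0^p1^p; then w ∈ L and |w| = 4p ≥ p.
The pumping lemma gives a decomposition w = xyz where |xy| ≤ p and |y| ≥ 1.
The first p characters of w are 0's, so xy (and hence y) consists only of 0's. Write y = 0^k, 1 ≤ k ≤ p.
Pump with i = 2: xy^2z = 0^{p+k} 1^p 0^p 1^p, of length 4p+k. Suppose this equals vv. The string starts with 0 and ends with 1, so v does too; thus the boundary between the two copies of v is a 1→0 transition. There is exactly one such transition, at position 2p+k, so |v| = 2p+k and |vv| = 4p+2k ≠ 4p+k since k ≥ 1. So xy^2z ∉ L.
This is a contradiction; hence L is not regular.

0^{p+k} 1^p 0^p 1^p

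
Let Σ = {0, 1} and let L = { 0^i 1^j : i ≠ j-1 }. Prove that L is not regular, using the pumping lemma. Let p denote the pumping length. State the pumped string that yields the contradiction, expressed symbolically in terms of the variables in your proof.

Assume L is regular; let p be its pumping constant.
Choose w = 0^p 1^{p+p!+1}. Since p ≠ (p+p!+1)-1 = p+p!, w ∈ L; and |w| ≥ p.
Write w = xyz as guaranteed by the lemma, with |xy| ≤ p and |y| ≥ 1.
The first p characters of w are 0's, so xy (and hence y) consists only of 0's. Write y = 0^k, 1 ≤ k ≤ p.
Since 1 ≤ k ≤ p, k divides p!; set t = 1 + p!/k. Then xy^t z has p + (p!/k)·k = p + p! copies of 0. Now the 0-count is p+p! and (1-count)-1 = (p+p!+1)-1 = p+p!, so i ≠ j-1 fails. So xy^t z = 0^{p+p!} 1^{p+p!+1} ∉ L.
This is a contradiction; hence L is not regular.

0^{p+p!} 1^{p+p!+1}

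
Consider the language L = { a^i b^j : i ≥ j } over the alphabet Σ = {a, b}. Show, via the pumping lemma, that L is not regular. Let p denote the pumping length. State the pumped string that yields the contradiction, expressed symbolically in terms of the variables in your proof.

a^{p-k} b^p

Toward a contradiction, assume L is regular with pumping length p.
Choose w = a^p b^p ∈ L, with |w| = 2p ≥ p.
The pumping lemma gives a decomposition w = xyz where |xy| ≤ p and |y| ≥ 1.
Since the first p symbols of w are all a's and |xy| ≤ p, y lies entirely in the leading a-block: y = a^k for some k with 1 ≤ k ≤ p.
Consider xy^0z = xz = a^{p-k} b^p. Since k ≥ 1, the a-count p-k is less than p, so i ≥ j fails; thus xz ∉ L.
Contradiction. Therefore L is not regular.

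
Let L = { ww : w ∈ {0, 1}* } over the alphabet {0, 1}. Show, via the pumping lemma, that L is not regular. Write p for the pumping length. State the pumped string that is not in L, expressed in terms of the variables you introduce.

0^{p+k} 1^p 0^p 1^p

Assume L is regular; let p be its pumping constant.
Take w = 0^p 1^p 0^p 1^p = uu where u = 0^p1^p; then w ∈ L and |w| = 4p ≥ p.
Write w = xyz as guaranteed by the lemma, with |xy| ≤ p and |y| > 0.
The first p characters of w are 0's, so xy (and hence y) consists only of 0's. Write y = 0^k, 1 ≤ k ≤ p.
Pump with i = 2: xy^2z = 0^{p+k} 1^p 0^p 1^p, of length 4p+k. Suppose this equals vv. The string starts with 0 and ends with 1, so v does too; thus the boundary between the two copies of v is a 1→0 transition. There is exactly one such transition, at position 2p+k, so |v| = 2p+k and |vv| = 4p+2k ≠ 4p+k since k ≥ 1. So xy^2z ∉ L.
Contradiction. Therefore L is not regular.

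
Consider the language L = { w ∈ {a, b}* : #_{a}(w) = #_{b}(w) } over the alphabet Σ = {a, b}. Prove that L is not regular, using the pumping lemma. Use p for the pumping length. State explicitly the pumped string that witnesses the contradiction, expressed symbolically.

Assume L is regular; let p be its pumping constant.
Choose w = a^p b^p ∈ L with |w| = 2p ≥ p.
The pumping lemma gives a decomposition w = xyz where |xy| ≤ p and y is nonempty.
The first p characters of w are a's, so xy (and hence y) consists only of a's. Write y = a^k, 1 ≤ k ≤ p.
Pump with i = 2: xy^2z = a^{p+k} b^p has p+k occurrences of a but only p of b. Since k ≥ 1 the counts differ, so xy^2z ∉ L.
Contradiction. Therefore L is not regular.

a^{p+k} b^p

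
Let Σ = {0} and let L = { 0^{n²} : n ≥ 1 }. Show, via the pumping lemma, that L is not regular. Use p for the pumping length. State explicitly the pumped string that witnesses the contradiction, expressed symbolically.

0^{p²+k}

Assume L is regular. Let p be the pumping length given by the pumping lemma.
Take w = 0^{p²} ∈ L with |w| = p² ≥ p.
The pumping lemma gives a decomposition w = xyz where |xy| ≤ p and |y| ≥ 1.
Then y = 0^k for some k with 1 ≤ k ≤ p.
Pump with i = 2: xy^2z = 0^{p²+k}. Since 1 ≤ k ≤ p, p² < p²+k ≤ p²+p < (p+1)², so p²+k lies strictly between consecutive squares and is not a perfect square. So xy^2z ∉ L.
Contradiction. Therefore L is not regular.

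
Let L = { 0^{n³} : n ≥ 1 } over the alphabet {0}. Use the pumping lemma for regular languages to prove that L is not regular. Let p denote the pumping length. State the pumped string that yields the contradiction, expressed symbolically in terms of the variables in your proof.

Suppose for contradiction that L is regular, and let p be the pumping length.
Take w = 0^{p³} ∈ L with |w| = p³ ≥ p.
By the pumping lemma, w = xyz with |xy| ≤ p and |y| ≥ 1.
Then y = 0^k for some k with 1 ≤ k ≤ p.
Pump with i = 2: xy^2z = 0^{p³+k}. Since 1 ≤ k ≤ p, p³ < p³+k ≤ p³+p < p³+3p²+3p+1 = (p+1)³, so p³+k is not a perfect cube. So xy^2z ∉ L.
Contradiction. Therefore L is not regular.

0^{p³+k}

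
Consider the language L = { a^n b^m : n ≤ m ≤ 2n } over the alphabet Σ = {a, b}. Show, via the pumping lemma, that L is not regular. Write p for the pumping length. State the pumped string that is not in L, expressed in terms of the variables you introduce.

Suppose for contradiction that L is regular, and let p be the pumping length.
Take w = a^p b^p ∈ L (since p ≤ p ≤ 2p), with |w| = 2p ≥ p.
Write w = xyz as guaranteed by the lemma, with |xy| ≤ p and |y| > 0.
Because |xy| ≤ p and w begins with p copies of a, we have y = a^k with 1 ≤ k ≤ p.
Pump with i = 2: xy^2z = a^{p+k} b^p. Now n = p+k > p = m, so the condition n ≤ m fails. Thus xy^2z ∉ L.
This is a contradiction; hence L is not regular.

a^{p+k} b^p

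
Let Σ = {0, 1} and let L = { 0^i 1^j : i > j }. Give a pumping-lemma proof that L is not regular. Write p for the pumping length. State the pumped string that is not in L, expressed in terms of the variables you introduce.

Suppose for contradiction that L is regular, and let p be the pumping length.
Choose w = 0^{p+1} 1^p ∈ L, with |w| = 2p+1 ≥ p.
The pumping lemma gives a decomposition w = xyz where |xy| ≤ p and |y| ≥ 1.
Since the first p symbols of w are all 0's and |xy| ≤ p, y lies entirely in the leading 0-block: y = 0^k for some k with 1 ≤ k ≤ p.
Consider xy^0z = xz = 0^{p+1-k} 1^p. Since k ≥ 1, the 0-count p+1-k is at most p, so i > j fails; thus xz ∉ L.
This is a contradiction; hence L is not regular.

0^{p+1-k} 1^p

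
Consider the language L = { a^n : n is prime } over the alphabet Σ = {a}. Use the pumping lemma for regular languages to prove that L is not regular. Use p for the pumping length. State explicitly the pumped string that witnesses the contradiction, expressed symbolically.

a^{q(1+k)}

Assume L is regular; let p be its pumping constant.
Let q be a prime with q ≥ p+2 (infinitely many primes exist), and take w = a^q ∈ L with |w| = q ≥ p.
By the pumping lemma, w = xyz with |xy| ≤ p and y is nonempty.
Then y = a^k for some k with 1 ≤ k ≤ p.
Since 1 ≤ k ≤ p, |xz| = q-k. Pump with i = q+1: |xy^{q+1}z| = (q-k)+(q+1)k = q+qk = q(1+k), which is composite (both factors ≥ 2). So xy^{q+1}z = a^{q(1+k)} ∉ L.
This contradicts the pumping lemma, so L is not regular.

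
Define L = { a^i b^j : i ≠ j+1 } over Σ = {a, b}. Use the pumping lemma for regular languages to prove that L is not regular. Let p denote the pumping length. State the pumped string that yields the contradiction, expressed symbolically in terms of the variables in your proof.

Suppose for contradiction that L is regular, and let p be the pumping length.
Choose w = a^p b^{p+p!-1}. Since p ≠ (p+p!-1)+1 = p+p!, w ∈ L; and |w| ≥ p.
By the pumping lemma, w = xyz with |xy| ≤ p and |y| ≥ 1.
The first p characters of w are a's, so xy (and hence y) consists only of a's. Write y = a^k, 1 ≤ k ≤ p.
Since 1 ≤ k ≤ p, k divides p!; set t = 1 + p!/k. Then xy^t z has p + (p!/k)·k = p + p! copies of a. Now the a-count is p+p! and (b-count)+1 = (p+p!-1)+1 = p+p!, so i ≠ j+1 fails. So xy^t z = a^{p+p!} b^{p+p!-1} ∉ L.
Contradiction. Therefore L is not regular.

a^{p+p!} b^{p+p!-1}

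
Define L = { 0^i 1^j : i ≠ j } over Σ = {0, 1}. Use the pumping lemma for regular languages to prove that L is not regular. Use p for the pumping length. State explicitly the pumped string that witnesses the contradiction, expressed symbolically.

0^{p+p!} 1^{p+p!}

Suppose for contradiction that L is regular, and let p be the pumping length.
Choose w = 0^p 1^{p+p!}. Since p ≠ p+p!, w ∈ L; and |w| ≥ p.
By the pumping lemma, w = xyz with |xy| ≤ p and y is nonempty.
The first p characters of w are 0's, so xy (and hence y) consists only of 0's. Write y = 0^k, 1 ≤ k ≤ p.
Since 1 ≤ k ≤ p, k divides p!; set t = 1 + p!/k. Then xy^t z has p + (p!/k)·k = p + p! copies of 0. Now the 0-count equals the 1-count, so i ≠ j fails. So xy^t z = 0^{p+p!} 1^{p+p!} ∉ L.
This is a contradiction; hence L is not regular.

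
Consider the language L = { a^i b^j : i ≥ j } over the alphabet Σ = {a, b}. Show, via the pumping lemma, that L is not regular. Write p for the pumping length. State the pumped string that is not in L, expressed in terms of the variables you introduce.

Suppose for contradiction that L is regular, and let p be the pumping length.
Choose w = a^p b^p ∈ L, with |w| = 2p ≥ p.
The pumping lemma gives a decomposition w = xyz where |xy| ≤ p and y is nonempty.
The first p characters of w are a's, so xy (and hence y) consists only of a's. Write y = a^k, 1 ≤ k ≤ p.
Consider xy^0z = xz = a^{p-k} b^p. Since k ≥ 1, the a-count p-k is less than p, so i ≥ j fails; thus xz ∉ L.
Contradiction. Therefore L is not regular.

a^{p-k} b^p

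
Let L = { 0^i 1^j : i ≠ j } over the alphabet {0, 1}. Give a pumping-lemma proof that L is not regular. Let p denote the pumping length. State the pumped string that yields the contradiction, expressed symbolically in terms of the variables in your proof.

Assume L is regular; let p be its pumping constant.
Choose w = 0^p 1^{p+p!}. Since p ≠ p+p!, w ∈ L; and |w| ≥ p.
By the pumping lemma, w = xyz with |xy| ≤ p and |y| ≥ 1.
Because |xy| ≤ p and w begins with p copies of 0, we have y = 0^k with 1 ≤ k ≤ p.
Since 1 ≤ k ≤ p, k divides p!; set t = 1 + p!/k. Then xy^t z has p + (p!/k)·k = p + p! copies of 0. Now the 0-count equals the 1-count, so i ≠ j fails. So xy^t z = 0^{p+p!} 1^{p+p!} ∉ L.
Contradiction. Therefore L is not regular.

0^{p+p!} 1^{p+p!}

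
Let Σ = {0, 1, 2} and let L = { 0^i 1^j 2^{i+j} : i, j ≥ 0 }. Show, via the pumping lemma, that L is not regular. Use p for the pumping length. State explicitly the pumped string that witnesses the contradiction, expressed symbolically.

0^{p+k} 1^p 2^{2p}

Assume L is regular. Let p be the pumping length given by the pumping lemma.
Take w = 0^p 1^p 2^{2p} ∈ L (with i=j=p, i+j=2p), |w| = 4p ≥ p.
By the pumping lemma, w = xyz with |xy| ≤ p and |y| ≥ 1.
Because |xy| ≤ p and w begins with p copies of 0, we have y = 0^k with 1 ≤ k ≤ p.
Consider xy^2z = 0^{p+k} 1^p 2^{2p}. Now the 0- and 1-counts sum to 2p+k, but the 2-count is 2p ≠ 2p+k. So xy^2z ∉ L.
This is a contradiction; hence L is not regular.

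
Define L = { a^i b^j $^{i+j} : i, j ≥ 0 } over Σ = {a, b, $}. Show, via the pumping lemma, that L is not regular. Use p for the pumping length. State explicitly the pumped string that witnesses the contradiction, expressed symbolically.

Assume L is regular. Let p be the pumping length given by the pumping lemma.
Take w = a^p b^p $^{2p} ∈ L (with i=j=p, i+j=2p), |w| = 4p ≥ p.
Write w = xyz as guaranteed by the lemma, with |xy| ≤ p and y is nonempty.
The first p characters of w are a's, so xy (and hence y) consists only of a's. Write y = a^k, 1 ≤ k ≤ p.
Consider xy^2z = a^{p+k} b^p $^{2p}. Now the a- and b-counts sum to 2p+k, but the $-count is 2p ≠ 2p+k. So xy^2z ∉ L.
Contradiction. Therefore L is not regular.

a^{p+k} b^p $^{2p}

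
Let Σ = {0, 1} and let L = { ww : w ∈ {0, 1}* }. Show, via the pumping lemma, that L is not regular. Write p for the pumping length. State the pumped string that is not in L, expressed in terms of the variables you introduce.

0^{p+k} 1^p 0^p 1^p

Toward a contradiction, assume L is regular with pumping length p.
Take w = 0^p 1^p 0^p 1^p = uu where u = 0^p1^p; then w ∈ L and |w| = 4p ≥ p.
Write w = xyz as guaranteed by the lemma, with |xy| ≤ p and |y| > 0.
The first p characters of w are 0's, so xy (and hence y) consists only of 0's. Write y = 0^k, 1 ≤ k ≤ p.
Pump with i = 2: xy^2z = 0^{p+k} 1^p 0^p 1^p, of length 4p+k. Suppose this equals vv. The string starts with 0 and ends with 1, so v does too; thus the boundary between the two copies of v is a 1→0 transition. There is exactly one such transition, at position 2p+k, so |v| = 2p+k and |vv| = 4p+2k ≠ 4p+k since k ≥ 1. So xy^2z ∉ L.
This is a contradiction; hence L is not regular.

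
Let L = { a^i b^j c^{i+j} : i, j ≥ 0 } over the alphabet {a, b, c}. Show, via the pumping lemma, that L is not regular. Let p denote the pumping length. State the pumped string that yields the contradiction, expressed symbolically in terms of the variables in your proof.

Assume L is regular. Let p be the pumping length given by the pumping lemma.
Take w = a^p b^p c^{2p} ∈ L (with i=j=p, i+j=2p), |w| = 4p ≥ p.
By the pumping lemma, w = xyz with |xy| ≤ p and y is nonempty.
Since the first p symbols of w are all a's and |xy| ≤ p, y lies entirely in the leading a-block: y = a^k for some k with 1 ≤ k ≤ p.
Consider xy^2z = a^{p+k} b^p c^{2p}. Now the a- and b-counts sum to 2p+k, but the c-count is 2p ≠ 2p+k. So xy^2z ∉ L.
Contradiction. Therefore L is not regular.

a^{p+k} b^p c^{2p}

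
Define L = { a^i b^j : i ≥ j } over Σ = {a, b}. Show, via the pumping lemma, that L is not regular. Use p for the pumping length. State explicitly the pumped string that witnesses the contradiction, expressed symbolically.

a^{p-k} b^p

Assume L is regular. Let p be the pumping length given by the pumping lemma.
Choose w = a^p b^p ∈ L, with |w| = 2p ≥ p.
By the pumping lemma, w = xyz with |xy| ≤ p and |y| ≥ 1.
Since the first p symbols of w are all a's and |xy| ≤ p, y lies entirely in the leading a-block: y = a^k for some k with 1 ≤ k ≤ p.
Consider xy^0z = xz = a^{p-k} b^p. Since k ≥ 1, the a-count p-k is less than p, so i ≥ j fails; thus xz ∉ L.
This is a contradiction; hence L is not regular.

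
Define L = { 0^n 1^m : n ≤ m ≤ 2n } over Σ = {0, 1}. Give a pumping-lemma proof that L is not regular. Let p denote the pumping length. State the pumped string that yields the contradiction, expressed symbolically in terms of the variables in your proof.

Toward a contradiction, assume L is regular with pumping length p.
Take w = 0^p 1^p ∈ L (since p ≤ p ≤ 2p), with |w| = 2p ≥ p.
Write w = xyz as guaranteed by the lemma, with |xy| ≤ p and |y| > 0.
The first p characters of w are 0's, so xy (and hence y) consists only of 0's. Write y = 0^k, 1 ≤ k ≤ p.
Pump with i = 2: xy^2z = 0^{p+k} 1^p. Now n = p+k > p = m, so the condition n ≤ m fails. Thus xy^2z ∉ L.
Contradiction. Therefore L is not regular.

0^{p+k} 1^p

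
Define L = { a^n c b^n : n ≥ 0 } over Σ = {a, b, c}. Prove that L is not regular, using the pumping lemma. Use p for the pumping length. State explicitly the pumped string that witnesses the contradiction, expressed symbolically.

Assume L is regular. Let p be the pumping length given by the pumping lemma.
Take w = a^p c b^p ∈ L with |w| = 2p+1 ≥ p.
By the pumping lemma, w = xyz with |xy| ≤ p and |y| > 0.
Because |xy| ≤ p and w begins with p copies of a, we have y = a^k with 1 ≤ k ≤ p.
Pump with i = 2: xy^2z = a^{p+k} c b^p, which would require p+k = p. But k ≥ 1, so xy^2z ∉ L.
Contradiction. Therefore L is not regular.

a^{p+k} c b^p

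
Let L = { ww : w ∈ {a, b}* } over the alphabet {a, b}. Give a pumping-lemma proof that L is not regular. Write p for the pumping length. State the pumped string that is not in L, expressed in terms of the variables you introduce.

Assume L is regular; let p be its pumping constant.
Take w = a^p b^p a^p b^p = uu where u = a^pb^p; then w ∈ L and |w| = 4p ≥ p.
By the pumping lemma, w = xyz with |xy| ≤ p and |y| > 0.
Because |xy| ≤ p and w begins with p copies of a, we have y = a^k with 1 ≤ k ≤ p.
Pump with i = 2: xy^2z = a^{p+k} b^p a^p b^p, of length 4p+k. Suppose this equals vv. The string starts with a and ends with b, so v does too; thus the boundary between the two copies of v is a b→a transition. There is exactly one such transition, at position 2p+k, so |v| = 2p+k and |vv| = 4p+2k ≠ 4p+k since k ≥ 1. So xy^2z ∉ L.
Contradiction. Therefore L is not regular.

a^{p+k} b^p a^p b^p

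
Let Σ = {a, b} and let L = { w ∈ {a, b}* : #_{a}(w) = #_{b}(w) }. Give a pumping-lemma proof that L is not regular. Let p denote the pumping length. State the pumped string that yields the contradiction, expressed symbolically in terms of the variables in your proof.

a^{p+k} b^p

Assume L is regular; let p be its pumping constant.
Choose w = a^p b^p ∈ L with |w| = 2p ≥ p.
By the pumping lemma, w = xyz with |xy| ≤ p and |y| ≥ 1.
Since the first p symbols of w are all a's and |xy| ≤ p, y lies entirely in the leading a-block: y = a^k for some k with 1 ≤ k ≤ p.
Pump with i = 2: xy^2z = a^{p+k} b^p has p+k occurrences of a but only p of b. Since k ≥ 1 the counts differ, so xy^2z ∉ L.
This is a contradiction; hence L is not regular.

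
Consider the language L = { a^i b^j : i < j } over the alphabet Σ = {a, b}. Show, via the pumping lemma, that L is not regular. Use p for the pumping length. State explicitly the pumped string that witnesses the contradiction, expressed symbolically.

Assume L is regular; let p be its pumping constant.
Choose w = a^p b^{p+1} ∈ L, with |w| = 2p+1 ≥ p.
The pumping lemma gives a decomposition w = xyz where |xy| ≤ p and y is nonempty.
Because |xy| ≤ p and w begins with p copies of a, we have y = a^k with 1 ≤ k ≤ p.
Consider xy^2z = a^{p+k} b^{p+1}. Since k ≥ 1, the a-count p+k is at least p+1, so i < j fails; thus xy^2z ∉ L.
This is a contradiction; hence L is not regular.

a^{p+k} b^{p+1}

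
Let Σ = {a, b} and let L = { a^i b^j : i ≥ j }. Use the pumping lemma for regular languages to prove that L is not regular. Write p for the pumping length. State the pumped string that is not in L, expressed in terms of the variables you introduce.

a^{p-k} b^p

Toward a contradiction, assume L is regular with pumping length p.
Choose w = a^p b^p ∈ L, with |w| = 2p ≥ p.
Write w = xyz as guaranteed by the lemma, with |xy| ≤ p and |y| > 0.
Since the first p symbols of w are all a's and |xy| ≤ p, y lies entirely in the leading a-block: y = a^k for some k with 1 ≤ k ≤ p.
Consider xy^0z = xz = a^{p-k} b^p. Since k ≥ 1, the a-count p-k is less than p, so i ≥ j fails; thus xz ∉ L.
This contradicts the pumping lemma, so L is not regular.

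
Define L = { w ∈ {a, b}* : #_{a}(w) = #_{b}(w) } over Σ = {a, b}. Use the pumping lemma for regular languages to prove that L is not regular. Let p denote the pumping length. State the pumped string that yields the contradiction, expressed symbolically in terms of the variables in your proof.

Assume L is regular. Let p be the pumping length given by the pumping lemma.
Choose w = a^p b^p ∈ L with |w| = 2p ≥ p.
By the pumping lemma, w = xyz with |xy| ≤ p and |y| ≥ 1.
Since the first p symbols of w are all a's and |xy| ≤ p, y lies entirely in the leading a-block: y = a^k for some k with 1 ≤ k ≤ p.
Pump with i = 2: xy^2z = a^{p+k} b^p has p+k occurrences of a but only p of b. Since k ≥ 1 the counts differ, so xy^2z ∉ L.
This contradicts the pumping lemma, so L is not regular.

a^{p+k} b^p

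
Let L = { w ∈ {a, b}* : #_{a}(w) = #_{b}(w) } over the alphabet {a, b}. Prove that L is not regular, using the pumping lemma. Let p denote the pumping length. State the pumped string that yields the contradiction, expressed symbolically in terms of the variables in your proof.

a^{p+k} b^p

Assume L is regular. Let p be the pumping length given by the pumping lemma.
Choose w = a^p b^p ∈ L with |w| = 2p ≥ p.
Write w = xyz as guaranteed by the lemma, with |xy| ≤ p and y is nonempty.
Since the first p symbols of w are all a's and |xy| ≤ p, y lies entirely in the leading a-block: y = a^k for some k with 1 ≤ k ≤ p.
Pump with i = 2: xy^2z = a^{p+k} b^p has p+k occurrences of a but only p of b. Since k ≥ 1 the counts differ, so xy^2z ∉ L.
Contradiction. Therefore L is not regular.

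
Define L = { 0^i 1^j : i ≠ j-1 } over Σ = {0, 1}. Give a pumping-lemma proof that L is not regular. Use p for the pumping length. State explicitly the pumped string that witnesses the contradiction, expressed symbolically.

0^{p+p!} 1^{p+p!+1}

Suppose for contradiction that L is regular, and let p be the pumping length.
Choose w = 0^p 1^{p+p!+1}. Since p ≠ (p+p!+1)-1 = p+p!, w ∈ L; and |w| ≥ p.
The pumping lemma gives a decomposition w = xyz where |xy| ≤ p and |y| ≥ 1.
Because |xy| ≤ p and w begins with p copies of 0, we have y = 0^k with 1 ≤ k ≤ p.
Since 1 ≤ k ≤ p, k divides p!; set t = 1 + p!/k. Then xy^t z has p + (p!/k)·k = p + p! copies of 0. Now the 0-count is p+p! and (1-count)-1 = (p+p!+1)-1 = p+p!, so i ≠ j-1 fails. So xy^t z = 0^{p+p!} 1^{p+p!+1} ∉ L.
Contradiction. Therefore L is not regular.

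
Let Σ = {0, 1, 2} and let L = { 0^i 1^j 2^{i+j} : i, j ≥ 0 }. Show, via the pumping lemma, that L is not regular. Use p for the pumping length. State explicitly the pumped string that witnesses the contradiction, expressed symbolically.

0^{p+k} 1^p 2^{2p}

Assume L is regular. Let p be the pumping length given by the pumping lemma.
Take w = 0^p 1^p 2^{2p} ∈ L (with i=j=p, i+j=2p), |w| = 4p ≥ p.
Write w = xyz as guaranteed by the lemma, with |xy| ≤ p and y is nonempty.
Since the first p symbols of w are all 0's and |xy| ≤ p, y lies entirely in the leading 0-block: y = 0^k for some k with 1 ≤ k ≤ p.
Consider xy^2z = 0^{p+k} 1^p 2^{2p}. Now the 0- and 1-counts sum to 2p+k, but the 2-count is 2p ≠ 2p+k. So xy^2z ∉ L.
This is a contradiction; hence L is not regular.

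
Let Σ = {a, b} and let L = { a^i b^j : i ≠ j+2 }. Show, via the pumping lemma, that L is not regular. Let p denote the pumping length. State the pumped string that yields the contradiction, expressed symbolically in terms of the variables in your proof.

a^{p+p!} b^{p+p!-2}

Assume L is regular; let p be its pumping constant.
Choose w = a^p b^{p+p!-2}. Since p ≠ (p+p!-2)+2 = p+p!, w ∈ L; and |w| ≥ p.
By the pumping lemma, w = xyz with |xy| ≤ p and |y| ≥ 1.
Because |xy| ≤ p and w begins with p copies of a, we have y = a^k with 1 ≤ k ≤ p.
Since 1 ≤ k ≤ p, k divides p!; set t = 1 + p!/k. Then xy^t z has p + (p!/k)·k = p + p! copies of a. Now the a-count is p+p! and (b-count)+2 = (p+p!-2)+2 = p+p!, so i ≠ j+2 fails. So xy^t z = a^{p+p!} b^{p+p!-2} ∉ L.
This contradicts the pumping lemma, so L is not regular.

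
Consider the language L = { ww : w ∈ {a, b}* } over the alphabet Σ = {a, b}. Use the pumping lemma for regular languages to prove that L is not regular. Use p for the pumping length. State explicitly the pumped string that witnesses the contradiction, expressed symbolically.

a^{p+k} b^p a^p b^p

Suppose for contradiction that L is regular, and let p be the pumping length.
Take w = a^p b^p a^p b^p = uu where u = a^pb^p; then w ∈ L and |w| = 4p ≥ p.
Write w = xyz as guaranteed by the lemma, with |xy| ≤ p and |y| ≥ 1.
Because |xy| ≤ p and w begins with p copies of a, we have y = a^k with 1 ≤ k ≤ p.
Pump with i = 2: xy^2z = a^{p+k} b^p a^p b^p, of length 4p+k. Suppose this equals vv. The string starts with a and ends with b, so v does too; thus the boundary between the two copies of v is a b→a transition. There is exactly one such transition, at position 2p+k, so |v| = 2p+k and |vv| = 4p+2k ≠ 4p+k since k ≥ 1. So xy^2z ∉ L.
This contradicts the pumping lemma, so L is not regular.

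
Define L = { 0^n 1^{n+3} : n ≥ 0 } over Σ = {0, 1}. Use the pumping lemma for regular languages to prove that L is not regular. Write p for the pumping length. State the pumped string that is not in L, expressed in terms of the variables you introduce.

0^{p+k} 1^{p+3}

Suppose for contradiction that L is regular, and let p be the pumping length.
Choose w = 0^p 1^{p+3}, which is in L with |w| = 2p+3 ≥ p.
The pumping lemma gives a decomposition w = xyz where |xy| ≤ p and y is nonempty.
Since the first p symbols of w are all 0's and |xy| ≤ p, y lies entirely in the leading 0-block: y = 0^k for some k with 1 ≤ k ≤ p.
Pump with i = 2: xy^2z = 0^{p+k} 1^{p+3}. For this to lie in L we would need p+3 = (p+k)+3, which forces k = 0. But k ≥ 1, so xy^2z ∉ L.
This is a contradiction; hence L is not regular.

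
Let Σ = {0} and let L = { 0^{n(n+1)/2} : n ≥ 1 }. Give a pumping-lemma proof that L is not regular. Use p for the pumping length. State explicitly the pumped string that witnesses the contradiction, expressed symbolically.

Assume L is regular. Let p be the pumping length given by the pumping lemma.
Take w = 0^{p(p+1)/2} ∈ L with |w| = p(p+1)/2 ≥ p.
By the pumping lemma, w = xyz with |xy| ≤ p and y is nonempty.
Then y = 0^k for some k with 1 ≤ k ≤ p.
Pump with i = 2: xy^2z = 0^{p(p+1)/2+k}. Since 1 ≤ k ≤ p, p(p+1)/2 < p(p+1)/2+k ≤ p(p+1)/2+p < (p+1)(p+2)/2, so p(p+1)/2+k is strictly between consecutive triangular numbers. So xy^2z ∉ L.
This is a contradiction; hence L is not regular.

0^{p(p+1)/2+k}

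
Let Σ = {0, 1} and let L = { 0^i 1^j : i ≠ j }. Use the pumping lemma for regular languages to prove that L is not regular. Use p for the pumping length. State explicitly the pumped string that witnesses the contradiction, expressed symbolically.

0^{p+p!} 1^{p+p!}

Assume L is regular. Let p be the pumping length given by the pumping lemma.
Choose w = 0^p 1^{p+p!}. Since p ≠ p+p!, w ∈ L; and |w| ≥ p.
The pumping lemma gives a decomposition w = xyz where |xy| ≤ p and y is nonempty.
Because |xy| ≤ p and w begins with p copies of 0, we have y = 0^k with 1 ≤ k ≤ p.
Since 1 ≤ k ≤ p, k divides p!; set t = 1 + p!/k. Then xy^t z has p + (p!/k)·k = p + p! copies of 0. Now the 0-count equals the 1-count, so i ≠ j fails. So xy^t z = 0^{p+p!} 1^{p+p!} ∉ L.
This contradicts the pumping lemma, so L is not regular.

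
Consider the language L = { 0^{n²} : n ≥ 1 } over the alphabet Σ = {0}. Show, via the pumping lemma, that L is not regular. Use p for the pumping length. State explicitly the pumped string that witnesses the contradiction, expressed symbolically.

Assume L is regular; let p be its pumping constant.
Take w = 0^{p²} ∈ L with |w| = p² ≥ p.
Write w = xyz as guaranteed by the lemma, with |xy| ≤ p and |y| ≥ 1.
Then y = 0^k for some k with 1 ≤ k ≤ p.
Pump with i = 2: xy^2z = 0^{p²+k}. Since 1 ≤ k ≤ p, p² < p²+k ≤ p²+p < (p+1)², so p²+k lies strictly between consecutive squares and is not a perfect square. So xy^2z ∉ L.
This contradicts the pumping lemma, so L is not regular.

0^{p²+k}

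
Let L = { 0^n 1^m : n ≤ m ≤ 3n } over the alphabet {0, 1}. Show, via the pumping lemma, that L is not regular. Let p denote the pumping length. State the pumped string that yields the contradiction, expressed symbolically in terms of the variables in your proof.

Assume L is regular. Let p be the pumping length given by the pumping lemma.
Take w = 0^p 1^p ∈ L (since p ≤ p ≤ 3p), with |w| = 2p ≥ p.
By the pumping lemma, w = xyz with |xy| ≤ p and |y| ≥ 1.
The first p characters of w are 0's, so xy (and hence y) consists only of 0's. Write y = 0^k, 1 ≤ k ≤ p.
Pump with i = 2: xy^2z = 0^{p+k} 1^p. Now n = p+k > p = m, so the condition n ≤ m fails. Thus xy^2z ∉ L.
This is a contradiction; hence L is not regular.

0^{p+k} 1^p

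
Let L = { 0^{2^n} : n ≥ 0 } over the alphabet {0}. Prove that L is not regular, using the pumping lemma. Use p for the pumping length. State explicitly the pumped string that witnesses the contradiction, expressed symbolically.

0^{2^p+k}

Toward a contradiction, assume L is regular with pumping length p.
Take w = 0^{2^p} ∈ L with |w| = 2^p ≥ p.
The pumping lemma gives a decomposition w = xyz where |xy| ≤ p and |y| ≥ 1.
Then y = 0^k for some k with 1 ≤ k ≤ p.
Pump with i = 2: xy^2z = 0^{2^p+k}. Since 1 ≤ k ≤ p < 2^p, we have 2^p < 2^p+k < 2^{p+1}, so 2^p+k is not a power of 2. So xy^2z ∉ L.
This contradicts the pumping lemma, so L is not regular.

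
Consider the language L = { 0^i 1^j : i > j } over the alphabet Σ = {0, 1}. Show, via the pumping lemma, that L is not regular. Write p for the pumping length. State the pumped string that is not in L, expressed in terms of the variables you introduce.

0^{p+1-k} 1^p

Toward a contradiction, assume L is regular with pumping length p.
Choose w = 0^{p+1} 1^p ∈ L, with |w| = 2p+1 ≥ p.
By the pumping lemma, w = xyz with |xy| ≤ p and |y| > 0.
Because |xy| ≤ p and w begins with p copies of 0, we have y = 0^k with 1 ≤ k ≤ p.
Consider xy^0z = xz = 0^{p+1-k} 1^p. Since k ≥ 1, the 0-count p+1-k is at most p, so i > j fails; thus xz ∉ L.
Contradiction. Therefore L is not regular.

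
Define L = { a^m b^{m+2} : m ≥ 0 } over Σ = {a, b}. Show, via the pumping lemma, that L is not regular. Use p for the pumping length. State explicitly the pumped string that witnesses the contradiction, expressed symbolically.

Assume L is regular; let p be its pumping constant.
Choose w = a^p b^{p+2}, which is in L with |w| = 2p+2 ≥ p.
Write w = xyz as guaranteed by the lemma, with |xy| ≤ p and y is nonempty.
The first p characters of w are a's, so xy (and hence y) consists only of a's. Write y = a^k, 1 ≤ k ≤ p.
Pump with i = 2: xy^2z = a^{p+k} b^{p+2}. For this to lie in L we would need p+2 = (p+k)+2, which forces k = 0. But k ≥ 1, so xy^2z ∉ L.
This contradicts the pumping lemma, so L is not regular.

a^{p+k} b^{p+2}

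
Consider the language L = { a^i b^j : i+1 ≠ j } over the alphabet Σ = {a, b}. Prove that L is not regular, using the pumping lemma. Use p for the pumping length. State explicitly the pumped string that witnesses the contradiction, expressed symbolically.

Toward a contradiction, assume L is regular with pumping length p.
Choose w = a^p b^{p+p!+1}. Since p ≠ (p+p!+1)-1 = p+p!, w ∈ L; and |w| ≥ p.
Write w = xyz as guaranteed by the lemma, with |xy| ≤ p and |y| ≥ 1.
Because |xy| ≤ p and w begins with p copies of a, we have y = a^k with 1 ≤ k ≤ p.
Since 1 ≤ k ≤ p, k divides p!; set t = 1 + p!/k. Then xy^t z has p + (p!/k)·k = p + p! copies of a. Now the a-count is p+p! and (b-count)-1 = (p+p!+1)-1 = p+p!, so i+1 ≠ j fails. So xy^t z = a^{p+p!} b^{p+p!+1} ∉ L.
Contradiction. Therefore L is not regular.

a^{p+p!} b^{p+p!+1}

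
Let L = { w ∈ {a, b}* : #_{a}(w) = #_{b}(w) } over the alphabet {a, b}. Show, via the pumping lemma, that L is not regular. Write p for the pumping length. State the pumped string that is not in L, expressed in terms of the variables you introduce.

a^{p+k} b^p

Toward a contradiction, assume L is regular with pumping length p.
Choose w = a^p b^p ∈ L with |w| = 2p ≥ p.
By the pumping lemma, w = xyz with |xy| ≤ p and y is nonempty.
Since the first p symbols of w are all a's and |xy| ≤ p, y lies entirely in the leading a-block: y = a^k for some k with 1 ≤ k ≤ p.
Pump with i = 2: xy^2z = a^{p+k} b^p has p+k occurrences of a but only p of b. Since k ≥ 1 the counts differ, so xy^2z ∉ L.
This contradicts the pumping lemma, so L is not regular.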